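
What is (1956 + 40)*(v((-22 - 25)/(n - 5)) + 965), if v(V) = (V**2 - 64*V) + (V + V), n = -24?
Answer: 1455618928/841 ≈ 1.7308e+6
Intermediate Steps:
v(V) = V**2 - 62*V (v(V) = (V**2 - 64*V) + 2*V = V**2 - 62*V)
(1956 + 40)*(v((-22 - 25)/(n - 5)) + 965) = (1956 + 40)*(((-22 - 25)/(-24 - 5))*(-62 + (-22 - 25)/(-24 - 5)) + 965) = 1996*((-47/(-29))*(-62 - 47/(-29)) + 965) = 1996*((-47*(-1/29))*(-62 - 47*(-1/29)) + 965) = 1996*(47*(-62 + 47/29)/29 + 965) = 1996*((47/29)*(-1751/29) + 965) = 1996*(-82297/841 + 965) = 1996*(729268/841) = 1455618928/841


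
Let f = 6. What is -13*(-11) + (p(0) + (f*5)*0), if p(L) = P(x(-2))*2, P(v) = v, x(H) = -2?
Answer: 139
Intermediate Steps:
p(L) = -4 (p(L) = -2*2 = -4)
-13*(-11) + (p(0) + (f*5)*0) = -13*(-11) + (-4 + (6*5)*0) = 143 + (-4 + 30*0) = 143 + (-4 + 0) = 143 - 4 = 139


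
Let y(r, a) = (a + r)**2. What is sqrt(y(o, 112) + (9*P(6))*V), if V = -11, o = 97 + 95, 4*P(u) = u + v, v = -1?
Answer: sqrt(369169)/2 ≈ 303.80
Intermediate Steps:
P(u) = -1/4 + u/4 (P(u) = (u - 1)/4 = (-1 + u)/4 = -1/4 + u/4)
o = 192
sqrt(y(o, 112) + (9*P(6))*V) = sqrt((112 + 192)**2 + (9*(-1/4 + (1/4)*6))*(-11)) = sqrt(304**2 + (9*(-1/4 + 3/2))*(-11)) = sqrt(92416 + (9*(5/4))*(-11)) = sqrt(92416 + (45/4)*(-11)) = sqrt(92416 - 495/4) = sqrt(369169/4) = sqrt(369169)/2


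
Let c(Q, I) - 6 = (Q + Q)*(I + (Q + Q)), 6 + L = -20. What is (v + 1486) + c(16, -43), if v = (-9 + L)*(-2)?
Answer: 1210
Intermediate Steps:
L = -26 (L = -6 - 20 = -26)
c(Q, I) = 6 + 2*Q*(I + 2*Q) (c(Q, I) = 6 + (Q + Q)*(I + (Q + Q)) = 6 + (2*Q)*(I + 2*Q) = 6 + 2*Q*(I + 2*Q))
v = 70 (v = (-9 - 26)*(-2) = -35*(-2) = 70)
(v + 1486) + c(16, -43) = (70 + 1486) + (6 + 4*16² + 2*(-43)*16) = 1556 + (6 + 4*256 - 1376) = 1556 + (6 + 1024 - 1376) = 1556 - 346 = 1210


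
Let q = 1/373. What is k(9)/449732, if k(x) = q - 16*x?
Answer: -53711/167750036 ≈ -0.00032018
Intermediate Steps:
q = 1/373 ≈ 0.0026810
k(x) = 1/373 - 16*x
k(9)/449732 = (1/373 - 16*9)/449732 = (1/373 - 144)*(1/449732) = -53711/373*1/449732 = -53711/167750036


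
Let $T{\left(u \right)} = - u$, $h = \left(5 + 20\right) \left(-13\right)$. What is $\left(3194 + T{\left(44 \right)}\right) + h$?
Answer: $2825$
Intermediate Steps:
$h = -325$ ($h = 25 \left(-13\right) = -325$)
$\left(3194 + T{\left(44 \right)}\right) + h = \left(3194 - 44\right) - 325 = 3150 - 325 = 2825$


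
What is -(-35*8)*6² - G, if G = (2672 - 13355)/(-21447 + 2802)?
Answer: 62643639/6215 ≈ 10079.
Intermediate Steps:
G = 3561/6215 (G = -10683/(-18645) = -10683*(-1/18645) = 3561/6215 ≈ 0.57297)
-(-35*8)*6² - G = -(-35*8)*6² - 1*3561/6215 = -(-280)*36 - 3561/6215 = -1*(-10080) - 3561/6215 = 10080 - 3561/6215 = 62643639/6215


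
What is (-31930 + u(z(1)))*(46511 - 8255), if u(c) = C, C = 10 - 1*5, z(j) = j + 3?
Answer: -1221322800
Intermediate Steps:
z(j) = 3 + j
C = 5 (C = 10 - 5 = 5)
u(c) = 5
(-31930 + u(z(1)))*(46511 - 8255) = (-31930 + 5)*(46511 - 8255) = -31925*38256 = -1221322800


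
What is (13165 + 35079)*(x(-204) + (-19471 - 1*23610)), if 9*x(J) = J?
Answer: -6238479884/3 ≈ -2.0795e+9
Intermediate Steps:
x(J) = J/9
(13165 + 35079)*(x(-204) + (-19471 - 1*23610)) = (13165 + 35079)*((⅑)*(-204) + (-19471 - 1*23610)) = 48244*(-68/3 + (-19471 - 23610)) = 48244*(-68/3 - 43081) = 48244*(-129311/3) = -6238479884/3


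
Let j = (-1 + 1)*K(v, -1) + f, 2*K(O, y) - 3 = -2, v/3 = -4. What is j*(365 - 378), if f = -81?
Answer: 1053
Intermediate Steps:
v = -12 (v = 3*(-4) = -12)
K(O, y) = ½ (K(O, y) = 3/2 + (½)*(-2) = 3/2 - 1 = ½)
j = -81 (j = (-1 + 1)*(½) - 81 = 0*(½) - 81 = 0 - 81 = -81)
j*(365 - 378) = -81*(365 - 378) = -81*(-13) = 1053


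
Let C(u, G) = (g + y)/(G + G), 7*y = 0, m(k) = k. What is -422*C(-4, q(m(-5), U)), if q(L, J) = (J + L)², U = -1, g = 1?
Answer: -211/36 ≈ -5.8611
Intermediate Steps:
y = 0 (y = (⅐)*0 = 0)
C(u, G) = 1/(2*G) (C(u, G) = (1 + 0)/(G + G) = 1/(2*G))
-422*C(-4, q(m(-5), U)) = -211/((-1 - 5)²) = -211/((-6)²) = -211/36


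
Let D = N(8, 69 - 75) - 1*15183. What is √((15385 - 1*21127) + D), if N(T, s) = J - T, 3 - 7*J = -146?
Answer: I*√1024674/7 ≈ 144.61*I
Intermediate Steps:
J = 149/7 (J = 3/7 - ⅐*(-146) = 3/7 + 146/7 = 149/7 ≈ 21.286)
N(T, s) = 149/7 - T
D = -106188/7 (D = (149/7 - 1*8) - 1*15183 = (149/7 - 8) - 15183 = 93/7 - 15183 = -106188/7 ≈ -15170.)
√((15385 - 1*21127) + D) = √((15385 - 1*21127) - 106188/7) = √((15385 - 21127) - 106188/7) = √(-5742 - 106188/7) = √(-146382/7) = I*√1024674/7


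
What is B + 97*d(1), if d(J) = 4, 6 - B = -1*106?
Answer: 500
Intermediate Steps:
B = 112 (B = 6 - (-1)*106 = 6 - 1*(-106) = 6 + 106 = 112)
B + 97*d(1) = 112 + 97*4 = 112 + 388 = 500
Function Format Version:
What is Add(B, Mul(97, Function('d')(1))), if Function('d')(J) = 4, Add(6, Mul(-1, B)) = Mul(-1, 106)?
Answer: 500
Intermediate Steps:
B = 112 (B = Add(6, Mul(-1, Mul(-1, 106))) = Add(6, Mul(-1, -106)) = Add(6, 106) = 112)
Add(B, Mul(97, Function('d')(1))) = Add(112, Mul(97, 4)) = Add(112, 388) = 500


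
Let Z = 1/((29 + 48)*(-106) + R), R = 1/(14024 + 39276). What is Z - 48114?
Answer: -20931254749586/435034599 ≈ -48114.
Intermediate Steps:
R = 1/53300 ≈ 1.8762e-5
Z = -53300/435034599 (Z = 1/((29 + 48)*(-106) + 1/53300) = 1/(77*(-106) + 1/53300) = 1/(-8162 + 1/53300) = 1/(-435034599/53300) = -53300/435034599 ≈ -0.00012252)
Z - 48114 = -53300/435034599 - 48114 = -20931254749586/435034599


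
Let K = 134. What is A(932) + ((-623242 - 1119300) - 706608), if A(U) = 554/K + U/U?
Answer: -164092706/67 ≈ -2.4491e+6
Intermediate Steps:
A(U) = 344/67 (A(U) = 554/134 + U/U = 554*(1/134) + 1 = 277/67 + 1 = 344/67)
A(932) + ((-623242 - 1119300) - 706608) = 344/67 + ((-623242 - 1119300) - 706608) = 344/67 + (-1742542 - 706608) = 344/67 - 2449150 = -164092706/67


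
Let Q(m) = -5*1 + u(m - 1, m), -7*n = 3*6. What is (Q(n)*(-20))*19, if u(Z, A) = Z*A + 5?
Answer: -171000/49 ≈ -3489.8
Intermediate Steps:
u(Z, A) = 5 + A*Z (u(Z, A) = A*Z + 5 = 5 + A*Z)
n = -18/7 (n = -3*6/7 = -⅐*18 = -18/7 ≈ -2.5714)
Q(m) = m*(-1 + m) (Q(m) = -5*1 + (5 + m*(m - 1)) = -5 + (5 + m*(-1 + m)) = m*(-1 + m))
(Q(n)*(-20))*19 = (-18*(-1 - 18/7)/7*(-20))*19 = (-18/7*(-25/7)*(-20))*19 = ((450/49)*(-20))*19 = -9000/49*19 = -171000/49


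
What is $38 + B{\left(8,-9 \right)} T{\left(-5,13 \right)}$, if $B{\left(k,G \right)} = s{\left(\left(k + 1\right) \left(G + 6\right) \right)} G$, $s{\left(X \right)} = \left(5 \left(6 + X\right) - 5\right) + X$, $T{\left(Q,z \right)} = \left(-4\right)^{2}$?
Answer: $19766$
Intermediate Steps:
$T{\left(Q,z \right)} = 16$
$s{\left(X \right)} = 25 + 6 X$ ($s{\left(X \right)} = \left(\left(30 + 5 X\right) - 5\right) + X = \left(25 + 5 X\right) + X = 25 + 6 X$)
$B{\left(k,G \right)} = G \left(25 + 6 \left(1 + k\right) \left(6 + G\right)\right)$ ($B{\left(k,G \right)} = \left(25 + 6 \left(k + 1\right) \left(G + 6\right)\right) G = \left(25 + 6 \left(1 + k\right) \left(6 + G\right)\right) G = G \left(25 + 6 \left(1 + k\right) \left(6 + G\right)\right)$)
$38 + B{\left(8,-9 \right)} T{\left(-5,13 \right)} = 38 + - 9 \left(61 + 6 \left(-9\right) + 36 \cdot 8 + 6 \left(-9\right) 8\right) 16 = 38 + - 9 \left(61 - 54 + 288 - 432\right) 16 = 38 + \left(-9\right) \left(-137\right) 16 = 38 + 1233 \cdot 16 = 38 + 19728 = 19766$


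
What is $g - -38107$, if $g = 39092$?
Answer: $77199$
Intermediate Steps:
$g - -38107 = 39092 - -38107 = 39092 + 38107 = 77199$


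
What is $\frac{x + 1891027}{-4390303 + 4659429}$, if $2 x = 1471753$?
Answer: $\frac{404139}{41404} \approx 9.7609$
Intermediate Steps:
$x = \frac{1471753}{2}$ ($x = \frac{1}{2} \cdot 1471753 = \frac{1471753}{2} \approx 7.3588 \cdot 10^{5}$)
$\frac{x + 1891027}{-4390303 + 4659429} = \frac{\frac{1471753}{2} + 1891027}{-4390303 + 4659429} = \frac{5253807}{2 \cdot 269126} = \frac{5253807}{2} \cdot \frac{1}{269126} = \frac{404139}{41404}$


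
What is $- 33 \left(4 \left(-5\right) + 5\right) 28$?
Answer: $13860$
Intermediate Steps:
$- 33 \left(4 \left(-5\right) + 5\right) 28 = - 33 \left(-20 + 5\right) 28 = \left(-33\right) \left(-15\right) 28 = 495 \cdot 28 = 13860$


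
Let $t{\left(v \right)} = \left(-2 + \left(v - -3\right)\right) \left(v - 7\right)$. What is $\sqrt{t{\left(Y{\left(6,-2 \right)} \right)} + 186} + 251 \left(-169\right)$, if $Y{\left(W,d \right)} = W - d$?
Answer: $-42419 + \sqrt{195} \approx -42405.0$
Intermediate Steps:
$t{\left(v \right)} = \left(1 + v\right) \left(-7 + v\right)$ ($t{\left(v \right)} = \left(-2 + \left(v + 3\right)\right) \left(-7 + v\right) = \left(-2 + \left(3 + v\right)\right) \left(-7 + v\right) = \left(1 + v\right) \left(-7 + v\right)$)
$\sqrt{t{\left(Y{\left(6,-2 \right)} \right)} + 186} + 251 \left(-169\right) = \sqrt{\left(-7 + \left(6 - -2\right)^{2} - 6 \left(6 - -2\right)\right) + 186} + 251 \left(-169\right) = \sqrt{\left(-7 + \left(6 + 2\right)^{2} - 6 \left(6 + 2\right)\right) + 186} - 42419 = \sqrt{\left(-7 + 8^{2} - 48\right) + 186} - 42419 = \sqrt{\left(-7 + 64 - 48\right) + 186} - 42419 = \sqrt{9 + 186} - 42419 = \sqrt{195} - 42419 = -42419 + \sqrt{195}$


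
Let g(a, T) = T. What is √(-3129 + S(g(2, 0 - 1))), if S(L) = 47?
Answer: I*√3082 ≈ 55.516*I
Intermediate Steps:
√(-3129 + S(g(2, 0 - 1))) = √(-3129 + 47) = √(-3082) = I*√3082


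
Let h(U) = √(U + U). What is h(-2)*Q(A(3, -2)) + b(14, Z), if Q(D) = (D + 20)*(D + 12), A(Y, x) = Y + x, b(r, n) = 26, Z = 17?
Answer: 26 + 546*I ≈ 26.0 + 546.0*I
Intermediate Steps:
h(U) = √2*√U (h(U) = √(2*U) = √2*√U)
Q(D) = (12 + D)*(20 + D) (Q(D) = (20 + D)*(12 + D) = (12 + D)*(20 + D))
h(-2)*Q(A(3, -2)) + b(14, Z) = (√2*√(-2))*(240 + (3 - 2)² + 32*(3 - 2)) + 26 = (√2*(I*√2))*(240 + 1² + 32*1) + 26 = (2*I)*(240 + 1 + 32) + 26 = (2*I)*273 + 26 = 546*I + 26 = 26 + 546*I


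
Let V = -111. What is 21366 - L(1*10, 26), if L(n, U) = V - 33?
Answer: 21510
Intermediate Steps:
L(n, U) = -144 (L(n, U) = -111 - 33 = -144)
21366 - L(1*10, 26) = 21366 - 1*(-144) = 21366 + 144 = 21510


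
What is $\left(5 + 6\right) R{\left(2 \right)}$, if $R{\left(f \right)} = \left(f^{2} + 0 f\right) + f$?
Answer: $66$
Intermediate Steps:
$R{\left(f \right)} = f + f^{2}$ ($R{\left(f \right)} = \left(f^{2} + 0\right) + f = f^{2} + f = f + f^{2}$)
$\left(5 + 6\right) R{\left(2 \right)} = \left(5 + 6\right) 2 \left(1 + 2\right) = 11 \cdot 2 \cdot 3 = 11 \cdot 6 = 66$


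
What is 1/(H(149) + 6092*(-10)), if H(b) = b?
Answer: -1/60771 ≈ -1.6455e-5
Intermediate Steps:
1/(H(149) + 6092*(-10)) = 1/(149 + 6092*(-10)) = 1/(149 - 60920) = 1/(-60771) = -1/60771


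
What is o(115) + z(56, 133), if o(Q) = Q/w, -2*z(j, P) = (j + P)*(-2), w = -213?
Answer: 40142/213 ≈ 188.46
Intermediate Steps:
z(j, P) = P + j (z(j, P) = -(j + P)*(-2)/2 = -(P + j)*(-2)/2 = -(-2*P - 2*j)/2 = P + j)
o(Q) = -Q/213 (o(Q) = Q/(-213) = Q*(-1/213) = -Q/213)
o(115) + z(56, 133) = -1/213*115 + (133 + 56) = -115/213 + 189 = 40142/213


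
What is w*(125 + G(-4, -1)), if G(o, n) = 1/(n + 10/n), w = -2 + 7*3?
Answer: 26106/11 ≈ 2373.3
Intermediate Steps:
w = 19 (w = -2 + 21 = 19)
w*(125 + G(-4, -1)) = 19*(125 - 1/(10 + (-1)**2)) = 19*(125 - 1/(10 + 1)) = 19*(125 - 1/11) = 19*(1374/11) = 26106/11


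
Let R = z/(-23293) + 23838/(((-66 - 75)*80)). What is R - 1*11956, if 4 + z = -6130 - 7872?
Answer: -523629494849/43790840 ≈ -11958.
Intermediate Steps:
z = -14006 (z = -4 + (-6130 - 7872) = -4 - 14002 = -14006)
R = -66211809/43790840 (R = -14006/(-23293) + 23838/(((-66 - 75)*80)) = -14006*(-1/23293) + 23838/((-141*80)) = 14006/23293 + 23838/(-11280) = 14006/23293 + 23838*(-1/11280) = 14006/23293 - 3973/1880 = -66211809/43790840 ≈ -1.5120)
R - 1*11956 = -66211809/43790840 - 1*11956 = -66211809/43790840 - 11956 = -523629494849/43790840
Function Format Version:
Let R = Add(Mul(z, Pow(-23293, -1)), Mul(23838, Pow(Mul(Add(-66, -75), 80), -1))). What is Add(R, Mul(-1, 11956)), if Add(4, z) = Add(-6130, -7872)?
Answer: Rational(-523629494849, 43790840) ≈ -11958.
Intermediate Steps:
z = -14006 (z = Add(-4, Add(-6130, -7872)) = Add(-4, -14002) = -14006)
R = Rational(-66211809, 43790840) (R = Add(Mul(-14006, Pow(-23293, -1)), Mul(23838, Pow(Mul(Add(-66, -75), 80), -1))) = Add(Mul(-14006, Rational(-1, 23293)), Mul(23838, Pow(Mul(-141, 80), -1))) = Add(Rational(14006, 23293), Mul(23838, Pow(-11280, -1))) = Add(Rational(14006, 23293), Mul(23838, Rational(-1, 11280))) = Add(Rational(14006, 23293), Rational(-3973, 1880)) = Rational(-66211809, 43790840) ≈ -1.5120)
Add(R, Mul(-1, 11956)) = Add(Rational(-66211809, 43790840), Mul(-1, 11956)) = Add(Rational(-66211809, 43790840), -11956) = Rational(-523629494849, 43790840)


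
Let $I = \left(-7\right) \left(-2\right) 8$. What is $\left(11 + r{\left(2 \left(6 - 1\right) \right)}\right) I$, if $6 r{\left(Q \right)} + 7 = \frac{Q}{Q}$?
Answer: $1120$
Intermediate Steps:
$I = 112$ ($I = 14 \cdot 8 = 112$)
$r{\left(Q \right)} = -1$ ($r{\left(Q \right)} = - \frac{7}{6} + \frac{Q \frac{1}{Q}}{6} = - \frac{7}{6} + \frac{1}{6} \cdot 1 = - \frac{7}{6} + \frac{1}{6} = -1$)
$\left(11 + r{\left(2 \left(6 - 1\right) \right)}\right) I = \left(11 - 1\right) 112 = 10 \cdot 112 = 1120$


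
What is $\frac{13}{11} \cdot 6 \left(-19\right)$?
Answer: $- \frac{1482}{11} \approx -134.73$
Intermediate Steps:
$\frac{13}{11} \cdot 6 \left(-19\right) = \frac{78}{11} \left(-19\right) = - \frac{1482}{11}$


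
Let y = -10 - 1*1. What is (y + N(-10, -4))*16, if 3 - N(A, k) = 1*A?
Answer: 32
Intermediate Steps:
y = -11 (y = -10 - 1 = -11)
N(A, k) = 3 - A
(y + N(-10, -4))*16 = (-11 + (3 - 1*(-10)))*16 = (-11 + (3 + 10))*16 = (-11 + 13)*16 = 2*16 = 32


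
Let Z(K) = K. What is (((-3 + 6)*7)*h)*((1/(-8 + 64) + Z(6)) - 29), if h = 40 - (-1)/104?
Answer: -1235817/64 ≈ -19310.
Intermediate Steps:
h = 4161/104 (h = 40 - (-1)/104 = 40 - 1*(-1/104) = 40 + 1/104 = 4161/104 ≈ 40.010)
(((-3 + 6)*7)*h)*((1/(-8 + 64) + Z(6)) - 29) = (((-3 + 6)*7)*(4161/104))*((1/(-8 + 64) + 6) - 29) = ((3*7)*(4161/104))*((1/56 + 6) - 29) = (21*(4161/104))*((1/56 + 6) - 29) = 87381*(337/56 - 29)/104 = (87381/104)*(-1287/56) = -1235817/64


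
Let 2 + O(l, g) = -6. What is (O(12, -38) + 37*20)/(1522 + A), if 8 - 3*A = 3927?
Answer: 2196/647 ≈ 3.3941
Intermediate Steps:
A = -3919/3 (A = 8/3 - ⅓*3927 = 8/3 - 1309 = -3919/3 ≈ -1306.3)
O(l, g) = -8 (O(l, g) = -2 - 6 = -8)
(O(12, -38) + 37*20)/(1522 + A) = (-8 + 37*20)/(1522 - 3919/3) = (-8 + 740)/(647/3) = 732*(3/647) = 2196/647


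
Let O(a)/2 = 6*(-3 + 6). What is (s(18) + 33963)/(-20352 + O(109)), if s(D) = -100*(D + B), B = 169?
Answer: -15263/20316 ≈ -0.75128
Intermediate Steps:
s(D) = -16900 - 100*D (s(D) = -100*(D + 169) = -100*(169 + D) = -16900 - 100*D)
O(a) = 36 (O(a) = 2*(6*(-3 + 6)) = 2*(6*3) = 2*18 = 36)
(s(18) + 33963)/(-20352 + O(109)) = ((-16900 - 100*18) + 33963)/(-20352 + 36) = ((-16900 - 1800) + 33963)/(-20316) = (-18700 + 33963)*(-1/20316) = 15263*(-1/20316) = -15263/20316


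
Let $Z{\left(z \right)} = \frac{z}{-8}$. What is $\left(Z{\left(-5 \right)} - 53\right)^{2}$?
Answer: $\frac{175561}{64} \approx 2743.1$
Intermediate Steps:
$Z{\left(z \right)} = - \frac{z}{8}$ ($Z{\left(z \right)} = z \left(- \frac{1}{8}\right) = - \frac{z}{8}$)
$\left(Z{\left(-5 \right)} - 53\right)^{2} = \left(\left(- \frac{1}{8}\right) \left(-5\right) - 53\right)^{2} = \left(\frac{5}{8} - 53\right)^{2} = \left(- \frac{419}{8}\right)^{2} = \frac{175561}{64}$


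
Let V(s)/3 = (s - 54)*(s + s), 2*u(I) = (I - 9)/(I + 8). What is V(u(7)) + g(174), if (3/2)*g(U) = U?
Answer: 10322/75 ≈ 137.63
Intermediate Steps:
u(I) = (-9 + I)/(2*(8 + I)) (u(I) = ((I - 9)/(I + 8))/2 = ((-9 + I)/(8 + I))/2 = (-9 + I)/(2*(8 + I)))
V(s) = 6*s*(-54 + s) (V(s) = 3*((s - 54)*(s + s)) = 3*((-54 + s)*(2*s)) = 3*(2*s*(-54 + s)) = 6*s*(-54 + s))
g(U) = 2*U/3
V(u(7)) + g(174) = 6*((-9 + 7)/(2*(8 + 7)))*(-54 + (-9 + 7)/(2*(8 + 7))) + (⅔)*174 = 6*((½)*(-2)/15)*(-54 + (½)*(-2)/15) + 116 = 6*((½)*(1/15)*(-2))*(-54 + (½)*(1/15)*(-2)) + 116 = 6*(-1/15)*(-54 - 1/15) + 116 = 6*(-1/15)*(-811/15) + 116 = 1622/75 + 116 = 10322/75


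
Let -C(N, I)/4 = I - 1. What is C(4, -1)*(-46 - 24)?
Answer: -560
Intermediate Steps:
C(N, I) = 4 - 4*I (C(N, I) = -4*(I - 1) = -4*(-1 + I) = 4 - 4*I)
C(4, -1)*(-46 - 24) = (4 - 4*(-1))*(-46 - 24) = (4 + 4)*(-70) = 8*(-70) = -560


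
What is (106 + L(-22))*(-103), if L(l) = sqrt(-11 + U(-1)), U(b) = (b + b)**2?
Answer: -10918 - 103*I*sqrt(7) ≈ -10918.0 - 272.51*I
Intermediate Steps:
U(b) = 4*b**2 (U(b) = (2*b)**2 = 4*b**2)
L(l) = I*sqrt(7) (L(l) = sqrt(-11 + 4*(-1)**2) = sqrt(-11 + 4*1) = sqrt(-11 + 4) = sqrt(-7) = I*sqrt(7))
(106 + L(-22))*(-103) = (106 + I*sqrt(7))*(-103) = -10918 - 103*I*sqrt(7)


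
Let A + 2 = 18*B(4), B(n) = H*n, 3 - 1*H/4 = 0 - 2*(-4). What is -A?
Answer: 1442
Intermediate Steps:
H = -20 (H = 12 - 4*(0 - 2*(-4)) = 12 - 4*(0 + 8) = 12 - 4*8 = 12 - 32 = -20)
B(n) = -20*n
A = -1442 (A = -2 + 18*(-20*4) = -2 + 18*(-80) = -2 - 1440 = -1442)
-A = -1*(-1442) = 1442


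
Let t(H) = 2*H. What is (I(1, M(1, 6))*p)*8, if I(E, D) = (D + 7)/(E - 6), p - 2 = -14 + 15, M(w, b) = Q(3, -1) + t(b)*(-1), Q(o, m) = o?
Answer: 48/5 ≈ 9.6000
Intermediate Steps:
M(w, b) = 3 - 2*b (M(w, b) = 3 + (2*b)*(-1) = 3 - 2*b)
p = 3 (p = 2 + (-14 + 15) = 2 + 1 = 3)
I(E, D) = (7 + D)/(-6 + E)
(I(1, M(1, 6))*p)*8 = (((7 + (3 - 2*6))/(-6 + 1))*3)*8 = (((7 + (3 - 12))/(-5))*3)*8 = (-(7 - 9)/5*3)*8 = (-⅕*(-2)*3)*8 = ((⅖)*3)*8 = (6/5)*8 = 48/5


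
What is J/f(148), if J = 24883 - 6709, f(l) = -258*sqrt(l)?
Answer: -3029*sqrt(37)/3182 ≈ -5.7903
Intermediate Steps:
J = 18174
J/f(148) = 18174/((-516*sqrt(37))) = 18174*(-sqrt(37)/19092) = -3029*sqrt(37)/3182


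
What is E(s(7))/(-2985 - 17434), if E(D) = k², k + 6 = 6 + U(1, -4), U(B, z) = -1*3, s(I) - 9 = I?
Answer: -9/20419 ≈ -0.00044077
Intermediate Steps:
s(I) = 9 + I
U(B, z) = -3
k = -3 (k = -6 + (6 - 3) = -6 + 3 = -3)
E(D) = 9 (E(D) = (-3)² = 9)
E(s(7))/(-2985 - 17434) = 9/(-2985 - 17434) = 9/(-20419) = 9*(-1/20419) = -9/20419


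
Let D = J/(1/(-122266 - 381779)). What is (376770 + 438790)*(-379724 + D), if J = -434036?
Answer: 178422749200941760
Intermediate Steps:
D = 218773675620 (D = -434036/(1/(-122266 - 381779)) = -434036/(1/(-504045)) = -434036/(-1/504045) = -434036*(-504045) = 218773675620)
(376770 + 438790)*(-379724 + D) = (376770 + 438790)*(-379724 + 218773675620) = 815560*218773295896 = 178422749200941760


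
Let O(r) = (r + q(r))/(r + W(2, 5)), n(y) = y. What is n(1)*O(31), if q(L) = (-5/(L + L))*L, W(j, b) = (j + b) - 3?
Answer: 57/70 ≈ 0.81429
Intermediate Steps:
W(j, b) = -3 + b + j (W(j, b) = (b + j) - 3 = -3 + b + j)
q(L) = -5/2 (q(L) = (-5/(2*L))*L = -5/2)
O(r) = (-5/2 + r)/(4 + r) (O(r) = (r - 5/2)/(r + (-3 + 5 + 2)) = (-5/2 + r)/(r + 4) = (-5/2 + r)/(4 + r))
n(1)*O(31) = 1*((-5/2 + 31)/(4 + 31)) = 1*((57/2)/35) = 1*((1/35)*(57/2)) = 1*(57/70) = 57/70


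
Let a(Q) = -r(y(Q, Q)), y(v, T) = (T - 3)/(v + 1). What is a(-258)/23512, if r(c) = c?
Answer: -261/6042584 ≈ -4.3193e-5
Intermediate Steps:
y(v, T) = (-3 + T)/(1 + v)
a(Q) = -(-3 + Q)/(1 + Q)
a(-258)/23512 = ((3 - 1*(-258))/(1 - 258))/23512 = ((3 + 258)/(-257))*(1/23512) = -1/257*261*(1/23512) = -261/257*1/23512 = -261/6042584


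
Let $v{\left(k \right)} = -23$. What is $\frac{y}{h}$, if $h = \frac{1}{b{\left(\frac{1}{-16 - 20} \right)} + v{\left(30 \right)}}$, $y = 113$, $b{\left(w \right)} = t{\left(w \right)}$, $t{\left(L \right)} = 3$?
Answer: $-2260$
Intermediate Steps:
$b{\left(w \right)} = 3$
$h = - \frac{1}{20}$ ($h = \frac{1}{3 - 23} = \frac{1}{-20} = - \frac{1}{20} \approx -0.05$)
$\frac{y}{h} = \frac{113}{- \frac{1}{20}} = 113 \left(-20\right) = -2260$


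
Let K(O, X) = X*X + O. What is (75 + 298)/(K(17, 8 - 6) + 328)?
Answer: 373/349 ≈ 1.0688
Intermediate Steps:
K(O, X) = O + X**2 (K(O, X) = X**2 + O = O + X**2)
(75 + 298)/(K(17, 8 - 6) + 328) = (75 + 298)/((17 + (8 - 6)**2) + 328) = 373/((17 + 2**2) + 328) = 373/((17 + 4) + 328) = 373/(21 + 328) = 373/349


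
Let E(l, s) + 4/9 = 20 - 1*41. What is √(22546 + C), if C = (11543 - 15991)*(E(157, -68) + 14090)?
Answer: I*√562989502/3 ≈ 7909.1*I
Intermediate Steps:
E(l, s) = -193/9 (E(l, s) = -4/9 + (20 - 1*41) = -4/9 + (20 - 41) = -4/9 - 21 = -193/9)
C = -563192416/9 (C = (11543 - 15991)*(-193/9 + 14090) = -4448*126617/9 = -563192416/9 ≈ -6.2577e+7)
√(22546 + C) = √(22546 - 563192416/9) = √(-562989502/9) = I*√562989502/3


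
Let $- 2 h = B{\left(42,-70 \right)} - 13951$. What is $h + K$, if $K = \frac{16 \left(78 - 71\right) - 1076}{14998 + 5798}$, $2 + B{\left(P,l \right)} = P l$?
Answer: $\frac{87826225}{10398} \approx 8446.5$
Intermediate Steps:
$B{\left(P,l \right)} = -2 + P l$
$h = \frac{16893}{2}$ ($h = - \frac{\left(-2 + 42 \left(-70\right)\right) - 13951}{2} = - \frac{\left(-2 - 2940\right) - 13951}{2} = - \frac{-2942 - 13951}{2} = \left(- \frac{1}{2}\right) \left(-16893\right) = \frac{16893}{2} \approx 8446.5$)
$K = - \frac{241}{5199}$ ($K = \frac{16 \cdot 7 - 1076}{20796} = \left(112 - 1076\right) \frac{1}{20796} = \left(-964\right) \frac{1}{20796} = - \frac{241}{5199} \approx -0.046355$)
$h + K = \frac{16893}{2} - \frac{241}{5199} = \frac{87826225}{10398}$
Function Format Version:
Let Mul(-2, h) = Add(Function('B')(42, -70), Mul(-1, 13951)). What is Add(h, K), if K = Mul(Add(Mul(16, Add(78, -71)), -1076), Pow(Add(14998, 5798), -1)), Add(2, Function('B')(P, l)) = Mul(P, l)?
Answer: Rational(87826225, 10398) ≈ 8446.5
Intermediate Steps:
Function('B')(P, l) = Add(-2, Mul(P, l))
h = Rational(16893, 2) (h = Mul(Rational(-1, 2), Add(Add(-2, Mul(42, -70)), Mul(-1, 13951))) = Mul(Rational(-1, 2), Add(Add(-2, -2940), -13951)) = Mul(Rational(-1, 2), Add(-2942, -13951)) = Mul(Rational(-1, 2), -16893) = Rational(16893, 2) ≈ 8446.5)
K = Rational(-241, 5199) (K = Mul(Add(Mul(16, 7), -1076), Pow(20796, -1)) = Mul(Add(112, -1076), Rational(1, 20796)) = Mul(-964, Rational(1, 20796)) = Rational(-241, 5199) ≈ -0.046355)
Add(h, K) = Add(Rational(16893, 2), Rational(-241, 5199)) = Rational(87826225, 10398)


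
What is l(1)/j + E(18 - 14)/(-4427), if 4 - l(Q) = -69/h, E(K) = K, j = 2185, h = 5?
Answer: 18437/2545525 ≈ 0.0072429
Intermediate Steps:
l(Q) = 89/5 (l(Q) = 4 - (-69)/5 = 4 - 1*(-69/5) = 4 + 69/5 = 89/5)
l(1)/j + E(18 - 14)/(-4427) = (89/5)/2185 + (18 - 14)/(-4427) = (89/5)*(1/2185) + 4*(-1/4427) = 89/10925 - 4/4427 = 18437/2545525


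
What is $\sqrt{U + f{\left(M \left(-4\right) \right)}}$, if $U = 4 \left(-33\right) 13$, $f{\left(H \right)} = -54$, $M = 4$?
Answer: $i \sqrt{1770} \approx 42.071 i$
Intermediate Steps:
$U = -1716$ ($U = \left(-132\right) 13 = -1716$)
$\sqrt{U + f{\left(M \left(-4\right) \right)}} = \sqrt{-1716 - 54} = \sqrt{-1770} = i \sqrt{1770}$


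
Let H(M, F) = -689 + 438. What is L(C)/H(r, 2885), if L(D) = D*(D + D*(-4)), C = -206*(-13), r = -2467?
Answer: 21515052/251 ≈ 85717.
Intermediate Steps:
H(M, F) = -251
C = 2678
L(D) = -3*D² (L(D) = D*(D - 4*D) = D*(-3*D) = -3*D²)
L(C)/H(r, 2885) = -3*2678²/(-251) = -3*7171684*(-1/251) = -21515052*(-1/251) = 21515052/251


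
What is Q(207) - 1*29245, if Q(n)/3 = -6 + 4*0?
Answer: -29263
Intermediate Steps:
Q(n) = -18 (Q(n) = 3*(-6 + 4*0) = 3*(-6 + 0) = 3*(-6) = -18)
Q(207) - 1*29245 = -18 - 1*29245 = -18 - 29245 = -29263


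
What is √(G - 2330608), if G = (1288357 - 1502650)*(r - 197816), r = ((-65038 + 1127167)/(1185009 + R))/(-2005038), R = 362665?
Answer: √1259808986230700344998144392501191/172396954534 ≈ 2.0588e+5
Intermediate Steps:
r = -354043/1034381727204 (r = ((-65038 + 1127167)/(1185009 + 362665))/(-2005038) = (1062129/1547674)*(-1/2005038) = -354043/1034381727204 ≈ -3.4228e-7)
G = 14616015195402569355517/344793909068 (G = (1288357 - 1502650)*(-354043/1034381727204 - 197816) = -214293*(-204617255748940507/1034381727204) = 14616015195402569355517/344793909068 ≈ 4.2391e+10)
√(G - 2330608) = √(14616015195402569355517/344793909068 - 2330608) = √(14615211615959744202173/344793909068) = √1259808986230700344998144392501191/172396954534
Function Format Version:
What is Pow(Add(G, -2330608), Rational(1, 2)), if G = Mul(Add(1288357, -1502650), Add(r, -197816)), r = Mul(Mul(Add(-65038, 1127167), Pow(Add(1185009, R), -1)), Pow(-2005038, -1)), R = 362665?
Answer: Mul(Rational(1, 172396954534), Pow(1259808986230700344998144392501191, Rational(1, 2))) ≈ 2.0588e+5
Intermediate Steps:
r = Rational(-354043, 1034381727204) (r = Mul(Mul(Add(-65038, 1127167), Pow(Add(1185009, 362665), -1)), Pow(-2005038, -1)) = Mul(Mul(1062129, Pow(1547674, -1)), Rational(-1, 2005038)) = Mul(Mul(1062129, Rational(1, 1547674)), Rational(-1, 2005038)) = Mul(Rational(1062129, 1547674), Rational(-1, 2005038)) = Rational(-354043, 1034381727204) ≈ -3.4228e-7)
G = Rational(14616015195402569355517, 344793909068) (G = Mul(Add(1288357, -1502650), Add(Rational(-354043, 1034381727204), -197816)) = Mul(-214293, Rational(-204617255748940507, 1034381727204)) = Rational(14616015195402569355517, 344793909068) ≈ 4.2391e+10)
Pow(Add(G, -2330608), Rational(1, 2)) = Pow(Add(Rational(14616015195402569355517, 344793909068), -2330608), Rational(1, 2)) = Pow(Rational(14615211615959744202173, 344793909068), Rational(1, 2)) = Mul(Rational(1, 172396954534), Pow(1259808986230700344998144392501191, Rational(1, 2)))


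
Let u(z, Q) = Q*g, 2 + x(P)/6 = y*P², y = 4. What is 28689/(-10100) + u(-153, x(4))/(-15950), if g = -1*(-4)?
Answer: -9452367/3221900 ≈ -2.9338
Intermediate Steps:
g = 4
x(P) = -12 + 24*P² (x(P) = -12 + 6*(4*P²) = -12 + 24*P²)
u(z, Q) = 4*Q (u(z, Q) = Q*4 = 4*Q)
28689/(-10100) + u(-153, x(4))/(-15950) = 28689/(-10100) + (4*(-12 + 24*4²))/(-15950) = 28689*(-1/10100) + (4*(-12 + 24*16))*(-1/15950) = -28689/10100 + (4*(-12 + 384))*(-1/15950) = -28689/10100 + (4*372)*(-1/15950) = -28689/10100 + 1488*(-1/15950) = -28689/10100 - 744/7975 = -9452367/3221900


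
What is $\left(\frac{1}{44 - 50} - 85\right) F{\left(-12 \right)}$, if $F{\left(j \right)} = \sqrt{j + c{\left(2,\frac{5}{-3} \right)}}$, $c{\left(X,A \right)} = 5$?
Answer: $- \frac{511 i \sqrt{7}}{6} \approx - 225.33 i$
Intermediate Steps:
$F{\left(j \right)} = \sqrt{5 + j}$ ($F{\left(j \right)} = \sqrt{j + 5} = \sqrt{5 + j}$)
$\left(\frac{1}{44 - 50} - 85\right) F{\left(-12 \right)} = \left(\frac{1}{44 - 50} - 85\right) \sqrt{5 - 12} = \left(\frac{1}{-6} - 85\right) \sqrt{-7} = \left(- \frac{1}{6} - 85\right) i \sqrt{7} = - \frac{511 i \sqrt{7}}{6}$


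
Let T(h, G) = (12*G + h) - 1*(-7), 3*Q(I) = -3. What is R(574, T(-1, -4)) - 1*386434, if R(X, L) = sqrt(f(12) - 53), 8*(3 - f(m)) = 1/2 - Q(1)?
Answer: -386434 + I*sqrt(803)/4 ≈ -3.8643e+5 + 7.0843*I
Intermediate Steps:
Q(I) = -1 (Q(I) = (1/3)*(-3) = -1)
f(m) = 45/16 (f(m) = 3 - (1/2 - 1*(-1))/8 = 3 - (1/2 + 1)/8 = 3 - 1/8*3/2 = 3 - 3/16 = 45/16)
T(h, G) = 7 + h + 12*G (T(h, G) = (h + 12*G) + 7 = 7 + h + 12*G)
R(X, L) = I*sqrt(803)/4 (R(X, L) = sqrt(45/16 - 53) = sqrt(-803/16) = I*sqrt(803)/4)
R(574, T(-1, -4)) - 1*386434 = I*sqrt(803)/4 - 1*386434 = I*sqrt(803)/4 - 386434 = -386434 + I*sqrt(803)/4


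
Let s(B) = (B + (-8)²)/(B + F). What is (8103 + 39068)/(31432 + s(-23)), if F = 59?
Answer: 1698156/1131593 ≈ 1.5007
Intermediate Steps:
s(B) = (64 + B)/(59 + B) (s(B) = (B + (-8)²)/(B + 59) = (B + 64)/(59 + B) = (64 + B)/(59 + B))
(8103 + 39068)/(31432 + s(-23)) = (8103 + 39068)/(31432 + (64 - 23)/(59 - 23)) = 47171/(31432 + 41/36) = 47171/(1131593/36) = 47171*(36/1131593) = 1698156/1131593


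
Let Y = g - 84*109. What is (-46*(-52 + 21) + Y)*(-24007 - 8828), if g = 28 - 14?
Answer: 253354860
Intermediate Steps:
g = 14
Y = -9142 (Y = 14 - 84*109 = 14 - 9156 = -9142)
(-46*(-52 + 21) + Y)*(-24007 - 8828) = (-46*(-52 + 21) - 9142)*(-24007 - 8828) = (-46*(-31) - 9142)*(-32835) = (1426 - 9142)*(-32835) = -7716*(-32835) = 253354860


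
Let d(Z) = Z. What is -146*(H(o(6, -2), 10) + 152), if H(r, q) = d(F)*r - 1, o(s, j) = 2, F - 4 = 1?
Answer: -23506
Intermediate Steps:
F = 5 (F = 4 + 1 = 5)
H(r, q) = -1 + 5*r (H(r, q) = 5*r - 1 = -1 + 5*r)
-146*(H(o(6, -2), 10) + 152) = -146*((-1 + 5*2) + 152) = -146*((-1 + 10) + 152) = -146*(9 + 152) = -146*161 = -23506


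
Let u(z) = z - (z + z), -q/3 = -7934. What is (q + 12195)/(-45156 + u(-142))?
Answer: -507/634 ≈ -0.79968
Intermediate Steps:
q = 23802 (q = -3*(-7934) = 23802)
u(z) = -z (u(z) = z - 2*z = -z)
(q + 12195)/(-45156 + u(-142)) = (23802 + 12195)/(-45156 - 1*(-142)) = 35997/(-45156 + 142) = 35997/(-45014) = 35997*(-1/45014) = -507/634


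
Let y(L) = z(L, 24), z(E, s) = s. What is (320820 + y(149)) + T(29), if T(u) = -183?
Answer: 320661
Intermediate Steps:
y(L) = 24
(320820 + y(149)) + T(29) = (320820 + 24) - 183 = 320844 - 183 = 320661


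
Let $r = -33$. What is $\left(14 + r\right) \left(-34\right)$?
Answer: $646$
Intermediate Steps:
$\left(14 + r\right) \left(-34\right) = \left(14 - 33\right) \left(-34\right) = \left(-19\right) \left(-34\right) = 646$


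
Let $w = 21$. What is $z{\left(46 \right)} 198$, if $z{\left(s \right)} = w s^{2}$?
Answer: $8798328$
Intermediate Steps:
$z{\left(s \right)} = 21 s^{2}$
$z{\left(46 \right)} 198 = 21 \cdot 46^{2} \cdot 198 = 21 \cdot 2116 \cdot 198 = 44436 \cdot 198 = 8798328$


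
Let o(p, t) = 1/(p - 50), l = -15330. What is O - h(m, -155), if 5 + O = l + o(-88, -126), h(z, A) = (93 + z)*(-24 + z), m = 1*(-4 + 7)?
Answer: -1838023/138 ≈ -13319.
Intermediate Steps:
m = 3 (m = 1*3 = 3)
o(p, t) = 1/(-50 + p)
h(z, A) = (-24 + z)*(93 + z)
O = -2116231/138 (O = -5 + (-15330 + 1/(-50 - 88)) = -5 + (-15330 + 1/(-138)) = -5 + (-15330 - 1/138) = -5 - 2115541/138 = -2116231/138 ≈ -15335.)
O - h(m, -155) = -2116231/138 - (-2232 + 3² + 69*3) = -2116231/138 - (-2232 + 9 + 207) = -2116231/138 - 1*(-2016) = -2116231/138 + 2016 = -1838023/138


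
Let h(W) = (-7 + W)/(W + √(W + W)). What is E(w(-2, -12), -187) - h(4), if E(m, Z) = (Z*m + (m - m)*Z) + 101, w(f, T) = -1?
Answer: 579/2 - 3*√2/4 ≈ 288.44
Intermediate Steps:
E(m, Z) = 101 + Z*m (E(m, Z) = (Z*m + 0*Z) + 101 = (Z*m + 0) + 101 = Z*m + 101 = 101 + Z*m)
h(W) = (-7 + W)/(W + √2*√W) (h(W) = (-7 + W)/(W + √(2*W)) = (-7 + W)/(W + √2*√W))
E(w(-2, -12), -187) - h(4) = (101 - 187*(-1)) - (-7 + 4)/(4 + √2*√4) = (101 + 187) - (-3)/(4 + √2*2) = 288 - (-3)/(4 + 2*√2) = 288 + 3/(4 + 2*√2)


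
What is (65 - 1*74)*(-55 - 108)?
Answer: 1467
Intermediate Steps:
(65 - 1*74)*(-55 - 108) = (65 - 74)*(-163) = -9*(-163) = 1467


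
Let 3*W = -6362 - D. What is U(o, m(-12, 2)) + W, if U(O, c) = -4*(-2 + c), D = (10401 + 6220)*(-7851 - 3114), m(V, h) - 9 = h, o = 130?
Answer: 182242795/3 ≈ 6.0748e+7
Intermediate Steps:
m(V, h) = 9 + h
D = -182249265 (D = 16621*(-10965) = -182249265)
U(O, c) = 8 - 4*c
W = 182242903/3 (W = (-6362 - 1*(-182249265))/3 = (-6362 + 182249265)/3 = (⅓)*182242903 = 182242903/3 ≈ 6.0748e+7)
U(o, m(-12, 2)) + W = (8 - 4*(9 + 2)) + 182242903/3 = (8 - 4*11) + 182242903/3 = (8 - 44) + 182242903/3 = -36 + 182242903/3 = 182242795/3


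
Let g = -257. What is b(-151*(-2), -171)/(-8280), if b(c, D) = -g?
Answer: -257/8280 ≈ -0.031039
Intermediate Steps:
b(c, D) = 257 (b(c, D) = -1*(-257) = 257)
b(-151*(-2), -171)/(-8280) = 257/(-8280) = 257*(-1/8280) = -257/8280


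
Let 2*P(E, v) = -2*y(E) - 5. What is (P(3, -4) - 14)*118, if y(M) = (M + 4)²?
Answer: -7729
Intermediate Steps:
y(M) = (4 + M)²
P(E, v) = -5/2 - (4 + E)² (P(E, v) = (-2*(4 + E)² - 5)/2 = (-5 - 2*(4 + E)²)/2 = -5/2 - (4 + E)²)
(P(3, -4) - 14)*118 = ((-5/2 - (4 + 3)²) - 14)*118 = ((-5/2 - 1*7²) - 14)*118 = ((-5/2 - 1*49) - 14)*118 = ((-5/2 - 49) - 14)*118 = (-103/2 - 14)*118 = -131/2*118 = -7729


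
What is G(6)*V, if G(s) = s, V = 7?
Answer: 42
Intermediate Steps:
G(6)*V = 6*7 = 42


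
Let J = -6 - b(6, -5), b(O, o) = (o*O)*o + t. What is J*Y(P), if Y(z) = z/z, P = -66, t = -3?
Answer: -153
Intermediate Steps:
b(O, o) = -3 + O*o² (b(O, o) = (o*O)*o - 3 = (O*o)*o - 3 = O*o² - 3 = -3 + O*o²)
Y(z) = 1
J = -153 (J = -6 - (-3 + 6*(-5)²) = -6 - (-3 + 6*25) = -6 - (-3 + 150) = -6 - 1*147 = -6 - 147 = -153)
J*Y(P) = -153*1 = -153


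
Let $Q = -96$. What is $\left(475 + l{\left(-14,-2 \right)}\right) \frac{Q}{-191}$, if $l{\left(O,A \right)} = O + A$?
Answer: $\frac{44064}{191} \approx 230.7$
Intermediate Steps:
$l{\left(O,A \right)} = A + O$
$\left(475 + l{\left(-14,-2 \right)}\right) \frac{Q}{-191} = \left(475 - 16\right) \left(- \frac{96}{-191}\right) = \left(475 - 16\right) \left(\left(-96\right) \left(- \frac{1}{191}\right)\right) = 459 \cdot \frac{96}{191} = \frac{44064}{191}$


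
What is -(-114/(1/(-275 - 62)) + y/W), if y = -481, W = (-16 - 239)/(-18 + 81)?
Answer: -3275631/85 ≈ -38537.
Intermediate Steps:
W = -85/21 (W = -255/63 = -255*1/63 = -85/21 ≈ -4.0476)
-(-114/(1/(-275 - 62)) + y/W) = -(-114/(1/(-275 - 62)) - 481/(-85/21)) = -(-114/(1/(-337)) - 481*(-21/85)) = -(-114/(-1/337) + 10101/85) = -(-114*(-337) + 10101/85) = -(38418 + 10101/85) = -1*3275631/85 = -3275631/85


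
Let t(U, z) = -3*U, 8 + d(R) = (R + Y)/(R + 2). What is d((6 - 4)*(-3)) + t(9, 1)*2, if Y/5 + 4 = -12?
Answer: -81/2 ≈ -40.500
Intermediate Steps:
Y = -80 (Y = -20 + 5*(-12) = -20 - 60 = -80)
d(R) = -8 + (-80 + R)/(2 + R) (d(R) = -8 + (R - 80)/(R + 2) = -8 + (-80 + R)/(2 + R))
d((6 - 4)*(-3)) + t(9, 1)*2 = (-96 - 7*(6 - 4)*(-3))/(2 + (6 - 4)*(-3)) - 3*9*2 = (-96 - 14*(-3))/(2 + 2*(-3)) - 27*2 = (-96 - 7*(-6))/(2 - 6) - 54 = (-96 + 42)/(-4) - 54 = -¼*(-54) - 54 = 27/2 - 54 = -81/2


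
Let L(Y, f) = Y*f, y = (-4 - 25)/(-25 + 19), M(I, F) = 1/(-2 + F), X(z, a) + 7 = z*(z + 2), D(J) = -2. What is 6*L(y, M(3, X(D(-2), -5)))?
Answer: -29/9 ≈ -3.2222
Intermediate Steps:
X(z, a) = -7 + z*(2 + z) (X(z, a) = -7 + z*(z + 2) = -7 + z*(2 + z))
y = 29/6 (y = -29/(-6) = -29*(-1/6) = 29/6 ≈ 4.8333)
6*L(y, M(3, X(D(-2), -5))) = 6*(29/(6*(-2 + (-7 + (-2)**2 + 2*(-2))))) = 6*(29/(6*(-2 + (-7 + 4 - 4)))) = 6*(29/(6*(-2 - 7))) = 6*((29/6)/(-9)) = 6*((29/6)*(-1/9)) = 6*(-29/54) = -29/9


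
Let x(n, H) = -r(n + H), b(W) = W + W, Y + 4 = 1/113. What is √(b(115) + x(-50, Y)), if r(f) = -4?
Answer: 3*√26 ≈ 15.297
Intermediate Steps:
Y = -451/113 (Y = -4 + 1/113 = -451/113 ≈ -3.9911)
b(W) = 2*W
x(n, H) = 4 (x(n, H) = -1*(-4) = 4)
√(b(115) + x(-50, Y)) = √(2*115 + 4) = √(230 + 4) = √234 = 3*√26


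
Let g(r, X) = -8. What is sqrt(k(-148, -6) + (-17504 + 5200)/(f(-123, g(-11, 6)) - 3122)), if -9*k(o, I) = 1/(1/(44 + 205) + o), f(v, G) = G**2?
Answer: sqrt(114986248754398131)/169035537 ≈ 2.0061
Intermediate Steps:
k(o, I) = -1/(9*(1/249 + o)) (k(o, I) = -1/(9*(1/(44 + 205) + o)) = -1/(9*(1/249 + o)))
sqrt(k(-148, -6) + (-17504 + 5200)/(f(-123, g(-11, 6)) - 3122)) = sqrt(-83/(3 + 747*(-148)) + (-17504 + 5200)/((-8)**2 - 3122)) = sqrt(-83/(3 - 110556) - 12304/(64 - 3122)) = sqrt(-83/(-110553) - 12304/(-3058)) = sqrt(-83*(-1/110553) - 12304*(-1/3058)) = sqrt(83/110553 + 6152/1529) = sqrt(680248963/169035537) = sqrt(114986248754398131)/169035537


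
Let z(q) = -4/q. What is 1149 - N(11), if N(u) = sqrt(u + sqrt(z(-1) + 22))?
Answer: 1149 - sqrt(11 + sqrt(26)) ≈ 1145.0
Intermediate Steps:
N(u) = sqrt(u + sqrt(26)) (N(u) = sqrt(u + sqrt(-4/(-1) + 22)) = sqrt(u + sqrt(-4*(-1) + 22)) = sqrt(u + sqrt(4 + 22)) = sqrt(u + sqrt(26)))
1149 - N(11) = 1149 - sqrt(11 + sqrt(26))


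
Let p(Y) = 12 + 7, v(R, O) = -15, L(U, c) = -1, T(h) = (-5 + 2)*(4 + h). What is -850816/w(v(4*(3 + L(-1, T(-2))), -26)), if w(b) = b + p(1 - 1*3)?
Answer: -212704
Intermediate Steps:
T(h) = -12 - 3*h (T(h) = -3*(4 + h) = -12 - 3*h)
p(Y) = 19
w(b) = 19 + b (w(b) = b + 19 = 19 + b)
-850816/w(v(4*(3 + L(-1, T(-2))), -26)) = -850816/(19 - 15) = -850816/4 = -850816*¼ = -212704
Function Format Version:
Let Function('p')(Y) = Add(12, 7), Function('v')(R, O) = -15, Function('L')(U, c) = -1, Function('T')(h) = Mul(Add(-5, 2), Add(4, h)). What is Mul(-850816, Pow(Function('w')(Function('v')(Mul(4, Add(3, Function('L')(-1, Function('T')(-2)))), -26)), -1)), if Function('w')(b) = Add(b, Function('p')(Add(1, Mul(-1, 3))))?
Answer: -212704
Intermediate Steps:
Function('T')(h) = Add(-12, Mul(-3, h)) (Function('T')(h) = Mul(-3, Add(4, h)) = Add(-12, Mul(-3, h)))
Function('p')(Y) = 19
Function('w')(b) = Add(19, b) (Function('w')(b) = Add(b, 19) = Add(19, b))
Mul(-850816, Pow(Function('w')(Function('v')(Mul(4, Add(3, Function('L')(-1, Function('T')(-2)))), -26)), -1)) = Mul(-850816, Pow(Add(19, -15), -1)) = Mul(-850816, Pow(4, -1)) = Mul(-850816, Rational(1, 4)) = -212704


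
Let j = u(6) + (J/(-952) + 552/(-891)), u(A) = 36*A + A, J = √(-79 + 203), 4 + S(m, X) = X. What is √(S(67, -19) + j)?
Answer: √(110134458588 - 1166319*√31)/23562 ≈ 14.084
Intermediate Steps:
S(m, X) = -4 + X
J = 2*√31 (J = √124 = 2*√31 ≈ 11.136)
u(A) = 37*A
j = 65750/297 - √31/476 (j = 37*6 + ((2*√31)/(-952) + 552/(-891)) = 222 + ((2*√31)*(-1/952) + 552*(-1/891)) = 222 + (-√31/476 - 184/297) = 222 + (-184/297 - √31/476) = 65750/297 - √31/476 ≈ 221.37)
√(S(67, -19) + j) = √((-4 - 19) + (65750/297 - √31/476)) = √(-23 + (65750/297 - √31/476)) = √(58919/297 - √31/476)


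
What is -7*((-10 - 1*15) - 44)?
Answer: 483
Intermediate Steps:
-7*((-10 - 1*15) - 44) = -7*((-10 - 15) - 44) = -7*(-25 - 44) = -7*(-69) = 483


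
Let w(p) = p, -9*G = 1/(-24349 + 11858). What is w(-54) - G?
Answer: -6070627/112419 ≈ -54.000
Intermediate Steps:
G = 1/112419 (G = -1/(9*(-24349 + 11858)) = -⅑/(-12491) = -⅑*(-1/12491) = 1/112419 ≈ 8.8953e-6)
w(-54) - G = -54 - 1*1/112419 = -54 - 1/112419 = -6070627/112419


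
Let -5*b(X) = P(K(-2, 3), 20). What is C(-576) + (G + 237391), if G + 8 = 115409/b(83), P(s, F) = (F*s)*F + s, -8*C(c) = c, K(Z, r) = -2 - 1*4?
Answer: 571893775/2406 ≈ 2.3769e+5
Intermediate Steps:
K(Z, r) = -6 (K(Z, r) = -2 - 4 = -6)
C(c) = -c/8
P(s, F) = s + s*F² (P(s, F) = s*F² + s = s + s*F²)
b(X) = 2406/5 (b(X) = -(-6)*(1 + 20²)/5 = -(-6)*(1 + 400)/5 = -(-6)*401/5 = -⅕*(-2406) = 2406/5)
G = 557797/2406 (G = -8 + 115409/(2406/5) = -8 + 115409*(5/2406) = -8 + 577045/2406 = 557797/2406 ≈ 231.84)
C(-576) + (G + 237391) = -⅛*(-576) + (557797/2406 + 237391) = 72 + 571720543/2406 = 571893775/2406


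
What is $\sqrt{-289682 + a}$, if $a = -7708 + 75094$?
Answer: $2 i \sqrt{55574} \approx 471.48 i$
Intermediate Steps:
$a = 67386$
$\sqrt{-289682 + a} = \sqrt{-289682 + 67386} = \sqrt{-222296} = 2 i \sqrt{55574}$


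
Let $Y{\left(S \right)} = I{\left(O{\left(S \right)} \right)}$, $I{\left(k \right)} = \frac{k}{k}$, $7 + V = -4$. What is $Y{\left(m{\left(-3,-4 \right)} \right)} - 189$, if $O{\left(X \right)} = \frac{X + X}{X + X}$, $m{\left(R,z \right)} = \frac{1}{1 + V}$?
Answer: $-188$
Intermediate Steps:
$V = -11$ ($V = -7 - 4 = -11$)
$m{\left(R,z \right)} = - \frac{1}{10}$ ($m{\left(R,z \right)} = \frac{1}{1 - 11} = \frac{1}{-10} = - \frac{1}{10}$)
$O{\left(X \right)} = 1$ ($O{\left(X \right)} = \frac{2 X}{2 X} = 2 X \frac{1}{2 X} = 1$)
$I{\left(k \right)} = 1$
$Y{\left(S \right)} = 1$
$Y{\left(m{\left(-3,-4 \right)} \right)} - 189 = 1 - 189 = -188$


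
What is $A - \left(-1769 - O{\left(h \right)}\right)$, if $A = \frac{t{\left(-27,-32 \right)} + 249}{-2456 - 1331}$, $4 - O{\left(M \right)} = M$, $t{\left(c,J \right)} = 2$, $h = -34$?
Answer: $\frac{6842858}{3787} \approx 1806.9$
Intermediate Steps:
$O{\left(M \right)} = 4 - M$
$A = - \frac{251}{3787}$ ($A = \frac{2 + 249}{-2456 - 1331} = \frac{251}{-3787} = 251 \left(- \frac{1}{3787}\right) = - \frac{251}{3787} \approx -0.066279$)
$A - \left(-1769 - O{\left(h \right)}\right) = - \frac{251}{3787} - \left(-1769 - \left(4 - -34\right)\right) = - \frac{251}{3787} - \left(-1769 - \left(4 + 34\right)\right) = - \frac{251}{3787} - \left(-1769 - 38\right) = - \frac{251}{3787} - -1807 = - \frac{251}{3787} + 1807 = \frac{6842858}{3787}$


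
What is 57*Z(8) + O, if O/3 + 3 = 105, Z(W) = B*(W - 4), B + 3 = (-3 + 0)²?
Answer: 1674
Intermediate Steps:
B = 6 (B = -3 + (-3 + 0)² = -3 + (-3)² = -3 + 9 = 6)
Z(W) = -24 + 6*W (Z(W) = 6*(W - 4) = 6*(-4 + W) = -24 + 6*W)
O = 306 (O = -9 + 3*105 = -9 + 315 = 306)
57*Z(8) + O = 57*(-24 + 6*8) + 306 = 57*(-24 + 48) + 306 = 57*24 + 306 = 1368 + 306 = 1674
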